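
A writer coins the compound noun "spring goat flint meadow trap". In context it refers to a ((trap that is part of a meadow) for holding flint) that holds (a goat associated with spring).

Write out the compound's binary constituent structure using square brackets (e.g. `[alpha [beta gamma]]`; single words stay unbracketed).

[[spring goat] [flint [meadow trap]]]

Whole compound: head "trap" (specifically "flint meadow trap"), modifier "spring goat".
Inside "spring goat": head "goat", modifier "spring".
Inside "flint meadow trap": head "trap" (specifically "meadow trap"), modifier "flint".
Inside "meadow trap": head "trap", modifier "meadow".
Putting it together: [[spring goat] [flint [meadow trap]]].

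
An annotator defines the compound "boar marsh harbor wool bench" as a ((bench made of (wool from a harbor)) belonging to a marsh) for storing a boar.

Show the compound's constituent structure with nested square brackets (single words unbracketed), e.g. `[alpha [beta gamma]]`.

[boar [marsh [[harbor wool] bench]]]

The outermost head in the paraphrase is "bench" (specifically "marsh harbor wool bench"), modified by "boar".
"marsh harbor wool bench" → head "bench" (specifically "harbor wool bench"), modifier "marsh".
"harbor wool bench" → head "bench", modifier "harbor wool".
"harbor wool" → head "wool", modifier "harbor".
So the structure is [boar [marsh [[harbor wool] bench]]].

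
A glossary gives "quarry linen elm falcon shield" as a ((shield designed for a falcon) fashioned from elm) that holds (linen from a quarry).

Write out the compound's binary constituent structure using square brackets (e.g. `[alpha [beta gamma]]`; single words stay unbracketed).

[[quarry linen] [elm [falcon shield]]]

Whole compound: head "shield" (specifically "elm falcon shield"), modifier "quarry linen".
Within "quarry linen", the head is "linen" and the modifier is "quarry".
Within "elm falcon shield", the head is "shield" (specifically "falcon shield") and the modifier is "elm".
Within "falcon shield", the head is "shield" and the modifier is "falcon".
Assembled: [[quarry linen] [elm [falcon shield]]].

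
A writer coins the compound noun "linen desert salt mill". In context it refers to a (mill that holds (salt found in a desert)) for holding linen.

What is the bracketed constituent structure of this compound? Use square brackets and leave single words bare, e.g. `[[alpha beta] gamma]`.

Whole compound: head "mill" (specifically "desert salt mill"), modifier "linen".
Inside "desert salt mill": head "mill", modifier "desert salt".
Inside "desert salt": head "salt", modifier "desert".
So the structure is [linen [[desert salt] mill]].

[linen [[desert salt] mill]]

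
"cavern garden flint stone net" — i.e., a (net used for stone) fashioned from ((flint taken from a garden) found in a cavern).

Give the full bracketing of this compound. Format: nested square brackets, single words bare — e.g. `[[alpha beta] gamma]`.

[[cavern [garden flint]] [stone net]]

Whole compound: head "net" (specifically "stone net"), modifier "cavern garden flint".
Within "cavern garden flint", the head is "flint" (specifically "garden flint") and the modifier is "cavern".
Within "garden flint", the head is "flint" and the modifier is "garden".
Within "stone net", the head is "net" and the modifier is "stone".
So the structure is [[cavern [garden flint]] [stone net]].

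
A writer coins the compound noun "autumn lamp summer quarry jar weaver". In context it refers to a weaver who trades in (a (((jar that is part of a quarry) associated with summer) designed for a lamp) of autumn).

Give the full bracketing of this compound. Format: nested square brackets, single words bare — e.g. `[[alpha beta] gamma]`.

[[autumn [lamp [summer [quarry jar]]]] weaver]

Whole compound: head "weaver", modifier "autumn lamp summer quarry jar".
Inside "autumn lamp summer quarry jar": head "jar" (specifically "lamp summer quarry jar"), modifier "autumn".
Inside "lamp summer quarry jar": head "jar" (specifically "summer quarry jar"), modifier "lamp".
Inside "summer quarry jar": head "jar" (specifically "quarry jar"), modifier "summer".
Inside "quarry jar": head "jar", modifier "quarry".
Assembled: [[autumn [lamp [summer [quarry jar]]]] weaver].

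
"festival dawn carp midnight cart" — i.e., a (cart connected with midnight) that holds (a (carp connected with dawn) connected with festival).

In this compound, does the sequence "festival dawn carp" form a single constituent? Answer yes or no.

The paraphrase groups the words so that "festival dawn carp" is one unit: it corresponds to a single parenthesized sub-phrase.
The full structure is [[festival [dawn carp]] [midnight cart]], in which [festival dawn carp] is a constituent.

yes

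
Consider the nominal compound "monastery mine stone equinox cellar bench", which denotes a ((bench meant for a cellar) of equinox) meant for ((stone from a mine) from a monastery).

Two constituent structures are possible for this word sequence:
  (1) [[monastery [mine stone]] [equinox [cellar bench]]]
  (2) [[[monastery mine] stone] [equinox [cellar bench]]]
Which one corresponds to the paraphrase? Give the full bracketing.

[[monastery [mine stone]] [equinox [cellar bench]]]

The paraphrase's head is the "bench" part ("equinox cellar bench"); its modifier is "monastery mine stone".
That top-level split, carried through the inner groups, gives [[monastery [mine stone]] [equinox [cellar bench]]].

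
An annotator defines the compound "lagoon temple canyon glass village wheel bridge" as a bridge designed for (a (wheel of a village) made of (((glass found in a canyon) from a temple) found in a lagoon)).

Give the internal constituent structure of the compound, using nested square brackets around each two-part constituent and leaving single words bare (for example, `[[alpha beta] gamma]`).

The outermost head in the paraphrase is "bridge", modified by "lagoon temple canyon glass village wheel".
Inside "lagoon temple canyon glass village wheel": head "wheel" (specifically "village wheel"), modifier "lagoon temple canyon glass".
Inside "lagoon temple canyon glass": head "glass" (specifically "temple canyon glass"), modifier "lagoon".
Inside "temple canyon glass": head "glass" (specifically "canyon glass"), modifier "temple".
Inside "canyon glass": head "glass", modifier "canyon".
Inside "village wheel": head "wheel", modifier "village".
Putting it together: [[[lagoon [temple [canyon glass]]] [village wheel]] bridge].

[[[lagoon [temple [canyon glass]]] [village wheel]] bridge]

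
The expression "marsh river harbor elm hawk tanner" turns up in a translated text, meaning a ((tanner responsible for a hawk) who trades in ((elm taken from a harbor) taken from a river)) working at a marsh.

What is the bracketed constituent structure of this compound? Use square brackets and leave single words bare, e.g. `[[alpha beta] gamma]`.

[marsh [[river [harbor elm]] [hawk tanner]]]

Overall it is a kind of tanner (specifically "river harbor elm hawk tanner"); the modifier is "marsh".
Within "river harbor elm hawk tanner", the head is "tanner" (specifically "hawk tanner") and the modifier is "river harbor elm".
Within "river harbor elm", the head is "elm" (specifically "harbor elm") and the modifier is "river".
Within "harbor elm", the head is "elm" and the modifier is "harbor".
Within "hawk tanner", the head is "tanner" and the modifier is "hawk".
Putting it together: [marsh [[river [harbor elm]] [hawk tanner]]].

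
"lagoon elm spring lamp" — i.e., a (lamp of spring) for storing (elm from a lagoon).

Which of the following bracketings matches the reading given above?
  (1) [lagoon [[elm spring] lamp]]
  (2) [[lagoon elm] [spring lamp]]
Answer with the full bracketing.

[[lagoon elm] [spring lamp]]

The paraphrase's head is the "lamp" part ("spring lamp"); its modifier is "lagoon elm".
That top-level split, carried through the inner groups, gives [[lagoon elm] [spring lamp]].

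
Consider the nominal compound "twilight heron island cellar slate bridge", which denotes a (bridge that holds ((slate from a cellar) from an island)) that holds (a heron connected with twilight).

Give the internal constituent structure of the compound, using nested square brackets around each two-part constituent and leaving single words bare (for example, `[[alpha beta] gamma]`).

Whole compound: head "bridge" (specifically "island cellar slate bridge"), modifier "twilight heron".
Within "twilight heron", the head is "heron" and the modifier is "twilight".
Within "island cellar slate bridge", the head is "bridge" and the modifier is "island cellar slate".
Within "island cellar slate", the head is "slate" (specifically "cellar slate") and the modifier is "island".
Within "cellar slate", the head is "slate" and the modifier is "cellar".
Assembled: [[twilight heron] [[island [cellar slate]] bridge]].

[[twilight heron] [[island [cellar slate]] bridge]]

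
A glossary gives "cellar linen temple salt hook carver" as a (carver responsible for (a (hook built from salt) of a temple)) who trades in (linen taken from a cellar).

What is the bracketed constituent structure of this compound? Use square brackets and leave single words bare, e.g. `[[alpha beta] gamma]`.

Overall it is a kind of carver (specifically "temple salt hook carver"); the modifier is "cellar linen".
"cellar linen" → head "linen", modifier "cellar".
"temple salt hook carver" → head "carver", modifier "temple salt hook".
"temple salt hook" → head "hook" (specifically "salt hook"), modifier "temple".
"salt hook" → head "hook", modifier "salt".
So the structure is [[cellar linen] [[temple [salt hook]] carver]].

[[cellar linen] [[temple [salt hook]] carver]]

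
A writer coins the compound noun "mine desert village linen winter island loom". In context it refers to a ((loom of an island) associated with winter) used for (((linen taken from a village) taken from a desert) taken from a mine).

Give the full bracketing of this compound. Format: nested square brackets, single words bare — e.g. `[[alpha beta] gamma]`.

The outermost head in the paraphrase is "loom" (specifically "winter island loom"), modified by "mine desert village linen".
Inside "mine desert village linen": head "linen" (specifically "desert village linen"), modifier "mine".
Inside "desert village linen": head "linen" (specifically "village linen"), modifier "desert".
Inside "village linen": head "linen", modifier "village".
Inside "winter island loom": head "loom" (specifically "island loom"), modifier "winter".
Inside "island loom": head "loom", modifier "island".
Putting it together: [[mine [desert [village linen]]] [winter [island loom]]].

[[mine [desert [village linen]]] [winter [island loom]]]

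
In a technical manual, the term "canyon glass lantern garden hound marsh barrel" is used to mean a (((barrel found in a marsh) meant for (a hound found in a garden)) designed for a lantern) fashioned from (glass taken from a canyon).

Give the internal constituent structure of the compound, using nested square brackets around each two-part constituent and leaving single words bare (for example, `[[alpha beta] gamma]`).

[[canyon glass] [lantern [[garden hound] [marsh barrel]]]]

Whole compound: head "barrel" (specifically "lantern garden hound marsh barrel"), modifier "canyon glass".
Within "canyon glass", the head is "glass" and the modifier is "canyon".
Within "lantern garden hound marsh barrel", the head is "barrel" (specifically "garden hound marsh barrel") and the modifier is "lantern".
Within "garden hound marsh barrel", the head is "barrel" (specifically "marsh barrel") and the modifier is "garden hound".
Within "garden hound", the head is "hound" and the modifier is "garden".
Within "marsh barrel", the head is "barrel" and the modifier is "marsh".
Putting it together: [[canyon glass] [lantern [[garden hound] [marsh barrel]]]].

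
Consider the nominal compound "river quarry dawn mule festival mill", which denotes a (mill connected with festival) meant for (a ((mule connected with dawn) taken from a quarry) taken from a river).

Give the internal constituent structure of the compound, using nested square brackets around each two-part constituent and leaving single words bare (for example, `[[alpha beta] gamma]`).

Whole compound: head "mill" (specifically "festival mill"), modifier "river quarry dawn mule".
"river quarry dawn mule" → head "mule" (specifically "quarry dawn mule"), modifier "river".
"quarry dawn mule" → head "mule" (specifically "dawn mule"), modifier "quarry".
"dawn mule" → head "mule", modifier "dawn".
"festival mill" → head "mill", modifier "festival".
So the structure is [[river [quarry [dawn mule]]] [festival mill]].

[[river [quarry [dawn mule]]] [festival mill]]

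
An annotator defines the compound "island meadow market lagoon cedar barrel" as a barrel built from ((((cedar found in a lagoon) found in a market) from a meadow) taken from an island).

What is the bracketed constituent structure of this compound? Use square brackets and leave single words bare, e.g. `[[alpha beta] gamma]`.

Whole compound: head "barrel", modifier "island meadow market lagoon cedar".
Inside "island meadow market lagoon cedar": head "cedar" (specifically "meadow market lagoon cedar"), modifier "island".
Inside "meadow market lagoon cedar": head "cedar" (specifically "market lagoon cedar"), modifier "meadow".
Inside "market lagoon cedar": head "cedar" (specifically "lagoon cedar"), modifier "market".
Inside "lagoon cedar": head "cedar", modifier "lagoon".
So the structure is [[island [meadow [market [lagoon cedar]]]] barrel].

[[island [meadow [market [lagoon cedar]]]] barrel]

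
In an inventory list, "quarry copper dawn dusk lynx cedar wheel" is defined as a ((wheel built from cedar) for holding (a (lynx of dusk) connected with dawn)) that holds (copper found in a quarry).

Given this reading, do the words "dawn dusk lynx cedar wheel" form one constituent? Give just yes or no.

yes

The paraphrase groups the words so that "dawn dusk lynx cedar wheel" is one unit: it corresponds to a single parenthesized sub-phrase.
The full structure is [[quarry copper] [[dawn [dusk lynx]] [cedar wheel]]], in which [dawn dusk lynx cedar wheel] is a constituent.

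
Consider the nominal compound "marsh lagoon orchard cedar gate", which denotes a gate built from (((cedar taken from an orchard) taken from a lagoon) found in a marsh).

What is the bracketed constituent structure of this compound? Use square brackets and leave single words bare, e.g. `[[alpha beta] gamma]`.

[[marsh [lagoon [orchard cedar]]] gate]

At the top level: head "gate"; modifier "marsh lagoon orchard cedar".
Inside "marsh lagoon orchard cedar": head "cedar" (specifically "lagoon orchard cedar"), modifier "marsh".
Inside "lagoon orchard cedar": head "cedar" (specifically "orchard cedar"), modifier "lagoon".
Inside "orchard cedar": head "cedar", modifier "orchard".
Assembled: [[marsh [lagoon [orchard cedar]]] gate].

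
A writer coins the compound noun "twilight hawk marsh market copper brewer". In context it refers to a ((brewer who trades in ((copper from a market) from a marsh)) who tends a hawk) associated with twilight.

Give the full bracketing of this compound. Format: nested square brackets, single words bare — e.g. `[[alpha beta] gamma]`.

Whole compound: head "brewer" (specifically "hawk marsh market copper brewer"), modifier "twilight".
Inside "hawk marsh market copper brewer": head "brewer" (specifically "marsh market copper brewer"), modifier "hawk".
Inside "marsh market copper brewer": head "brewer", modifier "marsh market copper".
Inside "marsh market copper": head "copper" (specifically "market copper"), modifier "marsh".
Inside "market copper": head "copper", modifier "market".
So the structure is [twilight [hawk [[marsh [market copper]] brewer]]].

[twilight [hawk [[marsh [market copper]] brewer]]]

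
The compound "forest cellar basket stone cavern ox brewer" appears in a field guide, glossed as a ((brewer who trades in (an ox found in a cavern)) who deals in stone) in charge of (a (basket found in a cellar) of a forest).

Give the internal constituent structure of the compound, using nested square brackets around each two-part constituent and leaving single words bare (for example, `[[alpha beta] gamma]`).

[[forest [cellar basket]] [stone [[cavern ox] brewer]]]

At the top level: head "brewer" (specifically "stone cavern ox brewer"); modifier "forest cellar basket".
Within "forest cellar basket", the head is "basket" (specifically "cellar basket") and the modifier is "forest".
Within "cellar basket", the head is "basket" and the modifier is "cellar".
Within "stone cavern ox brewer", the head is "brewer" (specifically "cavern ox brewer") and the modifier is "stone".
Within "cavern ox brewer", the head is "brewer" and the modifier is "cavern ox".
Within "cavern ox", the head is "ox" and the modifier is "cavern".
So the structure is [[forest [cellar basket]] [stone [[cavern ox] brewer]]].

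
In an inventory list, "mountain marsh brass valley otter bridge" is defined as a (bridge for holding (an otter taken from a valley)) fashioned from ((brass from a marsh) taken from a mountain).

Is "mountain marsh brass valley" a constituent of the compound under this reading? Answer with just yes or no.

no

The top-level split is [mountain marsh brass] [valley otter bridge]; the full structure is [[mountain [marsh brass]] [[valley otter] bridge]].
"mountain marsh brass valley" straddles a constituent boundary, so it is not a single unit.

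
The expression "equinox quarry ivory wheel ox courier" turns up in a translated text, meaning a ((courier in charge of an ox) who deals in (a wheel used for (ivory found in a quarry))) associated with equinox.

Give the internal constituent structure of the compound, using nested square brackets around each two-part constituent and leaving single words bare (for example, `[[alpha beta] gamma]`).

Overall it is a kind of courier (specifically "quarry ivory wheel ox courier"); the modifier is "equinox".
Within "quarry ivory wheel ox courier", the head is "courier" (specifically "ox courier") and the modifier is "quarry ivory wheel".
Within "quarry ivory wheel", the head is "wheel" and the modifier is "quarry ivory".
Within "quarry ivory", the head is "ivory" and the modifier is "quarry".
Within "ox courier", the head is "courier" and the modifier is "ox".
Assembled: [equinox [[[quarry ivory] wheel] [ox courier]]].

[equinox [[[quarry ivory] wheel] [ox courier]]]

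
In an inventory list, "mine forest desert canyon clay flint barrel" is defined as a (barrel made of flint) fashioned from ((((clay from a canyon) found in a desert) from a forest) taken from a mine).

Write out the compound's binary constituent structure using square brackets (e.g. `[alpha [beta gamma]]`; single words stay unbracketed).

Whole compound: head "barrel" (specifically "flint barrel"), modifier "mine forest desert canyon clay".
Inside "mine forest desert canyon clay": head "clay" (specifically "forest desert canyon clay"), modifier "mine".
Inside "forest desert canyon clay": head "clay" (specifically "desert canyon clay"), modifier "forest".
Inside "desert canyon clay": head "clay" (specifically "canyon clay"), modifier "desert".
Inside "canyon clay": head "clay", modifier "canyon".
Inside "flint barrel": head "barrel", modifier "flint".
So the structure is [[mine [forest [desert [canyon clay]]]] [flint barrel]].

[[mine [forest [desert [canyon clay]]]] [flint barrel]]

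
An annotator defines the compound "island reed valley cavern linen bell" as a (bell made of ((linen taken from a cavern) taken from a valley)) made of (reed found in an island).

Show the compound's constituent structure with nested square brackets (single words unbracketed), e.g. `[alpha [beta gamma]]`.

At the top level: head "bell" (specifically "valley cavern linen bell"); modifier "island reed".
Within "island reed", the head is "reed" and the modifier is "island".
Within "valley cavern linen bell", the head is "bell" and the modifier is "valley cavern linen".
Within "valley cavern linen", the head is "linen" (specifically "cavern linen") and the modifier is "valley".
Within "cavern linen", the head is "linen" and the modifier is "cavern".
So the structure is [[island reed] [[valley [cavern linen]] bell]].

[[island reed] [[valley [cavern linen]] bell]]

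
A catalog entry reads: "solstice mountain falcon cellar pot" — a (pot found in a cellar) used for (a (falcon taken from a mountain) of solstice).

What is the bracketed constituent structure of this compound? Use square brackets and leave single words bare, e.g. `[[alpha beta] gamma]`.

[[solstice [mountain falcon]] [cellar pot]]

Overall it is a kind of pot (specifically "cellar pot"); the modifier is "solstice mountain falcon".
"solstice mountain falcon" → head "falcon" (specifically "mountain falcon"), modifier "solstice".
"mountain falcon" → head "falcon", modifier "mountain".
"cellar pot" → head "pot", modifier "cellar".
So the structure is [[solstice [mountain falcon]] [cellar pot]].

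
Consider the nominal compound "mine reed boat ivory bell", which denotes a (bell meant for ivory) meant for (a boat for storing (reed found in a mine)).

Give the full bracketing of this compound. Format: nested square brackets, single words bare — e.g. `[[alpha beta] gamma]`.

[[[mine reed] boat] [ivory bell]]

Whole compound: head "bell" (specifically "ivory bell"), modifier "mine reed boat".
"mine reed boat" → head "boat", modifier "mine reed".
"mine reed" → head "reed", modifier "mine".
"ivory bell" → head "bell", modifier "ivory".
Putting it together: [[[mine reed] boat] [ivory bell]].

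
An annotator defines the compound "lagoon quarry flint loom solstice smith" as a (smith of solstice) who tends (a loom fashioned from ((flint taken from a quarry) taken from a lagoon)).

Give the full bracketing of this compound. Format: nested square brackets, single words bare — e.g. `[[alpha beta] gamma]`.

Overall it is a kind of smith (specifically "solstice smith"); the modifier is "lagoon quarry flint loom".
"lagoon quarry flint loom" → head "loom", modifier "lagoon quarry flint".
"lagoon quarry flint" → head "flint" (specifically "quarry flint"), modifier "lagoon".
"quarry flint" → head "flint", modifier "quarry".
"solstice smith" → head "smith", modifier "solstice".
So the structure is [[[lagoon [quarry flint]] loom] [solstice smith]].

[[[lagoon [quarry flint]] loom] [solstice smith]]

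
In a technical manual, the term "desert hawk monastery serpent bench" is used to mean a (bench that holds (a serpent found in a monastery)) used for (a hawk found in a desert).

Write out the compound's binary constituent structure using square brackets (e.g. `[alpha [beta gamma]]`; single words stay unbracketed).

[[desert hawk] [[monastery serpent] bench]]

The outermost head in the paraphrase is "bench" (specifically "monastery serpent bench"), modified by "desert hawk".
Inside "desert hawk": head "hawk", modifier "desert".
Inside "monastery serpent bench": head "bench", modifier "monastery serpent".
Inside "monastery serpent": head "serpent", modifier "monastery".
Putting it together: [[desert hawk] [[monastery serpent] bench]].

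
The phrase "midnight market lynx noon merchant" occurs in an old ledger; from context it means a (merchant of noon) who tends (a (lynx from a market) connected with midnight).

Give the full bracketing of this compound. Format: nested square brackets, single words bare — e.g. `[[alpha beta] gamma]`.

The outermost head in the paraphrase is "merchant" (specifically "noon merchant"), modified by "midnight market lynx".
Within "midnight market lynx", the head is "lynx" (specifically "market lynx") and the modifier is "midnight".
Within "market lynx", the head is "lynx" and the modifier is "market".
Within "noon merchant", the head is "merchant" and the modifier is "noon".
Assembled: [[midnight [market lynx]] [noon merchant]].

[[midnight [market lynx]] [noon merchant]]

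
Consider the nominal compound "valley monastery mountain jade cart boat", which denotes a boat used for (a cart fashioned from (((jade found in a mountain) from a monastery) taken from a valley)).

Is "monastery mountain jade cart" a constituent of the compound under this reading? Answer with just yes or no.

The top-level split is [valley monastery mountain jade cart] [boat]; the full structure is [[[valley [monastery [mountain jade]]] cart] boat].
"monastery mountain jade cart" straddles a constituent boundary, so it is not a single unit.

no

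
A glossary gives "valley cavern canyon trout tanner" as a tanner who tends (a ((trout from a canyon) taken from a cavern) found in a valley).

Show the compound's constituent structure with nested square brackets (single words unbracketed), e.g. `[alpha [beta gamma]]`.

The outermost head in the paraphrase is "tanner", modified by "valley cavern canyon trout".
Inside "valley cavern canyon trout": head "trout" (specifically "cavern canyon trout"), modifier "valley".
Inside "cavern canyon trout": head "trout" (specifically "canyon trout"), modifier "cavern".
Inside "canyon trout": head "trout", modifier "canyon".
Assembled: [[valley [cavern [canyon trout]]] tanner].

[[valley [cavern [canyon trout]]] tanner]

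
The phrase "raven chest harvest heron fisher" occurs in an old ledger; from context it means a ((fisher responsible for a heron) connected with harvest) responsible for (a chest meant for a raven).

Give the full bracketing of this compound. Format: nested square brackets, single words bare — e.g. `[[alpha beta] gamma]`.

At the top level: head "fisher" (specifically "harvest heron fisher"); modifier "raven chest".
Inside "raven chest": head "chest", modifier "raven".
Inside "harvest heron fisher": head "fisher" (specifically "heron fisher"), modifier "harvest".
Inside "heron fisher": head "fisher", modifier "heron".
Putting it together: [[raven chest] [harvest [heron fisher]]].

[[raven chest] [harvest [heron fisher]]]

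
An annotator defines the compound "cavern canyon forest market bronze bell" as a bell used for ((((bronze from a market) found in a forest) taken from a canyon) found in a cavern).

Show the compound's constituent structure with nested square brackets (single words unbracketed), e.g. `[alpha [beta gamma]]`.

[[cavern [canyon [forest [market bronze]]]] bell]

The outermost head in the paraphrase is "bell", modified by "cavern canyon forest market bronze".
Inside "cavern canyon forest market bronze": head "bronze" (specifically "canyon forest market bronze"), modifier "cavern".
Inside "canyon forest market bronze": head "bronze" (specifically "forest market bronze"), modifier "canyon".
Inside "forest market bronze": head "bronze" (specifically "market bronze"), modifier "forest".
Inside "market bronze": head "bronze", modifier "market".
Putting it together: [[cavern [canyon [forest [market bronze]]]] bell].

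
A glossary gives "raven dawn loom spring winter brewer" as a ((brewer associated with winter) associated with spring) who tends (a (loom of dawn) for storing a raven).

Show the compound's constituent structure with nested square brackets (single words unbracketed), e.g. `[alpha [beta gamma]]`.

[[raven [dawn loom]] [spring [winter brewer]]]

At the top level: head "brewer" (specifically "spring winter brewer"); modifier "raven dawn loom".
"raven dawn loom" → head "loom" (specifically "dawn loom"), modifier "raven".
"dawn loom" → head "loom", modifier "dawn".
"spring winter brewer" → head "brewer" (specifically "winter brewer"), modifier "spring".
"winter brewer" → head "brewer", modifier "winter".
So the structure is [[raven [dawn loom]] [spring [winter brewer]]].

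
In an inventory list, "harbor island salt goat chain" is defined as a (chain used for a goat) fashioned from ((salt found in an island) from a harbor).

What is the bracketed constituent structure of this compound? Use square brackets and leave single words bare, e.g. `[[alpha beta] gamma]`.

At the top level: head "chain" (specifically "goat chain"); modifier "harbor island salt".
"harbor island salt" → head "salt" (specifically "island salt"), modifier "harbor".
"island salt" → head "salt", modifier "island".
"goat chain" → head "chain", modifier "goat".
So the structure is [[harbor [island salt]] [goat chain]].

[[harbor [island salt]] [goat chain]]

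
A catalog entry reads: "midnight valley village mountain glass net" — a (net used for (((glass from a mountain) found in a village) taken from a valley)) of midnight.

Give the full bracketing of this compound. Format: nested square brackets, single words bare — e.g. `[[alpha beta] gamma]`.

At the top level: head "net" (specifically "valley village mountain glass net"); modifier "midnight".
"valley village mountain glass net" → head "net", modifier "valley village mountain glass".
"valley village mountain glass" → head "glass" (specifically "village mountain glass"), modifier "valley".
"village mountain glass" → head "glass" (specifically "mountain glass"), modifier "village".
"mountain glass" → head "glass", modifier "mountain".
Putting it together: [midnight [[valley [village [mountain glass]]] net]].

[midnight [[valley [village [mountain glass]]] net]]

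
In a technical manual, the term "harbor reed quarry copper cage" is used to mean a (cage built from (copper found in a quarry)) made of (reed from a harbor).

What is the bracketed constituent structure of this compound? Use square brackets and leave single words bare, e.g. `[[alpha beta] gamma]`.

[[harbor reed] [[quarry copper] cage]]

Overall it is a kind of cage (specifically "quarry copper cage"); the modifier is "harbor reed".
"harbor reed" → head "reed", modifier "harbor".
"quarry copper cage" → head "cage", modifier "quarry copper".
"quarry copper" → head "copper", modifier "quarry".
Assembled: [[harbor reed] [[quarry copper] cage]].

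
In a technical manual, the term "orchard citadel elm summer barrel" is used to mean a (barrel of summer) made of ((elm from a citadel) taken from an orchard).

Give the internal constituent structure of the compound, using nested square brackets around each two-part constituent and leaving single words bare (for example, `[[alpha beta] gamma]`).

At the top level: head "barrel" (specifically "summer barrel"); modifier "orchard citadel elm".
Within "orchard citadel elm", the head is "elm" (specifically "citadel elm") and the modifier is "orchard".
Within "citadel elm", the head is "elm" and the modifier is "citadel".
Within "summer barrel", the head is "barrel" and the modifier is "summer".
So the structure is [[orchard [citadel elm]] [summer barrel]].

[[orchard [citadel elm]] [summer barrel]]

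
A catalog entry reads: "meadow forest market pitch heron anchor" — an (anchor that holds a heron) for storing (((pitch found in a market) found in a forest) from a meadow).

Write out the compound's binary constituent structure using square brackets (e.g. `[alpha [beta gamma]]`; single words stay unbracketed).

Overall it is a kind of anchor (specifically "heron anchor"); the modifier is "meadow forest market pitch".
Within "meadow forest market pitch", the head is "pitch" (specifically "forest market pitch") and the modifier is "meadow".
Within "forest market pitch", the head is "pitch" (specifically "market pitch") and the modifier is "forest".
Within "market pitch", the head is "pitch" and the modifier is "market".
Within "heron anchor", the head is "anchor" and the modifier is "heron".
Putting it together: [[meadow [forest [market pitch]]] [heron anchor]].

[[meadow [forest [market pitch]]] [heron anchor]]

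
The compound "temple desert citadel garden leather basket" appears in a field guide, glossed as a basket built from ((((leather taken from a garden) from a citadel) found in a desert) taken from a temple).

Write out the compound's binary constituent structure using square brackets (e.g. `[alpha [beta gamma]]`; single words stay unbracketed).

The outermost head in the paraphrase is "basket", modified by "temple desert citadel garden leather".
Within "temple desert citadel garden leather", the head is "leather" (specifically "desert citadel garden leather") and the modifier is "temple".
Within "desert citadel garden leather", the head is "leather" (specifically "citadel garden leather") and the modifier is "desert".
Within "citadel garden leather", the head is "leather" (specifically "garden leather") and the modifier is "citadel".
Within "garden leather", the head is "leather" and the modifier is "garden".
So the structure is [[temple [desert [citadel [garden leather]]]] basket].

[[temple [desert [citadel [garden leather]]]] basket]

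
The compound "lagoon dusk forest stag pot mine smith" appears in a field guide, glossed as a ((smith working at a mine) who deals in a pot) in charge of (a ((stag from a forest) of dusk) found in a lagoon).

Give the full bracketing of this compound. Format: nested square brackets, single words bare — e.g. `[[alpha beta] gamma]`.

[[lagoon [dusk [forest stag]]] [pot [mine smith]]]

Whole compound: head "smith" (specifically "pot mine smith"), modifier "lagoon dusk forest stag".
"lagoon dusk forest stag" → head "stag" (specifically "dusk forest stag"), modifier "lagoon".
"dusk forest stag" → head "stag" (specifically "forest stag"), modifier "dusk".
"forest stag" → head "stag", modifier "forest".
"pot mine smith" → head "smith" (specifically "mine smith"), modifier "pot".
"mine smith" → head "smith", modifier "mine".
Putting it together: [[lagoon [dusk [forest stag]]] [pot [mine smith]]].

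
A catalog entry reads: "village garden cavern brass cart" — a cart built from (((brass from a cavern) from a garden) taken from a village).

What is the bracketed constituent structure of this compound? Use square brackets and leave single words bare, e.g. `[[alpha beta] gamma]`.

[[village [garden [cavern brass]]] cart]

The outermost head in the paraphrase is "cart", modified by "village garden cavern brass".
Inside "village garden cavern brass": head "brass" (specifically "garden cavern brass"), modifier "village".
Inside "garden cavern brass": head "brass" (specifically "cavern brass"), modifier "garden".
Inside "cavern brass": head "brass", modifier "cavern".
So the structure is [[village [garden [cavern brass]]] cart].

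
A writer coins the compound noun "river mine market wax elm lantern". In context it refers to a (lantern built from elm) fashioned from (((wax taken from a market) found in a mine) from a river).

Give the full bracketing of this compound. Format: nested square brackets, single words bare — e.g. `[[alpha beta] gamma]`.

The outermost head in the paraphrase is "lantern" (specifically "elm lantern"), modified by "river mine market wax".
Within "river mine market wax", the head is "wax" (specifically "mine market wax") and the modifier is "river".
Within "mine market wax", the head is "wax" (specifically "market wax") and the modifier is "mine".
Within "market wax", the head is "wax" and the modifier is "market".
Within "elm lantern", the head is "lantern" and the modifier is "elm".
Putting it together: [[river [mine [market wax]]] [elm lantern]].

[[river [mine [market wax]]] [elm lantern]]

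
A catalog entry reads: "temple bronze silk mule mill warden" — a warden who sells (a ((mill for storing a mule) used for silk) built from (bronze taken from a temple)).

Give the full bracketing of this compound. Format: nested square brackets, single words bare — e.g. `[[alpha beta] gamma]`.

The outermost head in the paraphrase is "warden", modified by "temple bronze silk mule mill".
Within "temple bronze silk mule mill", the head is "mill" (specifically "silk mule mill") and the modifier is "temple bronze".
Within "temple bronze", the head is "bronze" and the modifier is "temple".
Within "silk mule mill", the head is "mill" (specifically "mule mill") and the modifier is "silk".
Within "mule mill", the head is "mill" and the modifier is "mule".
Assembled: [[[temple bronze] [silk [mule mill]]] warden].

[[[temple bronze] [silk [mule mill]]] warden]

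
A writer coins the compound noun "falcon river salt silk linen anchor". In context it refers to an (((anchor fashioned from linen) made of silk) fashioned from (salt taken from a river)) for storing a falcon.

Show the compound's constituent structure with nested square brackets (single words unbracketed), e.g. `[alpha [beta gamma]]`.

[falcon [[river salt] [silk [linen anchor]]]]

Whole compound: head "anchor" (specifically "river salt silk linen anchor"), modifier "falcon".
Inside "river salt silk linen anchor": head "anchor" (specifically "silk linen anchor"), modifier "river salt".
Inside "river salt": head "salt", modifier "river".
Inside "silk linen anchor": head "anchor" (specifically "linen anchor"), modifier "silk".
Inside "linen anchor": head "anchor", modifier "linen".
So the structure is [falcon [[river salt] [silk [linen anchor]]]].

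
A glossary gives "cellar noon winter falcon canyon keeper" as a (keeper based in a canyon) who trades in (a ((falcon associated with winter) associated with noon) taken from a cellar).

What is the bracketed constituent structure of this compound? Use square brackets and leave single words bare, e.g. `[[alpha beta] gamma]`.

[[cellar [noon [winter falcon]]] [canyon keeper]]

The outermost head in the paraphrase is "keeper" (specifically "canyon keeper"), modified by "cellar noon winter falcon".
"cellar noon winter falcon" → head "falcon" (specifically "noon winter falcon"), modifier "cellar".
"noon winter falcon" → head "falcon" (specifically "winter falcon"), modifier "noon".
"winter falcon" → head "falcon", modifier "winter".
"canyon keeper" → head "keeper", modifier "canyon".
Assembled: [[cellar [noon [winter falcon]]] [canyon keeper]].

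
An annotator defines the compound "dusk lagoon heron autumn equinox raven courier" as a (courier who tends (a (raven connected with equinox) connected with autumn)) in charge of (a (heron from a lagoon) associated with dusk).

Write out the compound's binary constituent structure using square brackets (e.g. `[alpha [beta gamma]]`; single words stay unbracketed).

The outermost head in the paraphrase is "courier" (specifically "autumn equinox raven courier"), modified by "dusk lagoon heron".
Within "dusk lagoon heron", the head is "heron" (specifically "lagoon heron") and the modifier is "dusk".
Within "lagoon heron", the head is "heron" and the modifier is "lagoon".
Within "autumn equinox raven courier", the head is "courier" and the modifier is "autumn equinox raven".
Within "autumn equinox raven", the head is "raven" (specifically "equinox raven") and the modifier is "autumn".
Within "equinox raven", the head is "raven" and the modifier is "equinox".
Assembled: [[dusk [lagoon heron]] [[autumn [equinox raven]] courier]].

[[dusk [lagoon heron]] [[autumn [equinox raven]] courier]]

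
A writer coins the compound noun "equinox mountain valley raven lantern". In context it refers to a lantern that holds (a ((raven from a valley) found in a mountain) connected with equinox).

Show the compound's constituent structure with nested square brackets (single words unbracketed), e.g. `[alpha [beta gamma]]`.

[[equinox [mountain [valley raven]]] lantern]

The outermost head in the paraphrase is "lantern", modified by "equinox mountain valley raven".
"equinox mountain valley raven" → head "raven" (specifically "mountain valley raven"), modifier "equinox".
"mountain valley raven" → head "raven" (specifically "valley raven"), modifier "mountain".
"valley raven" → head "raven", modifier "valley".
Assembled: [[equinox [mountain [valley raven]]] lantern].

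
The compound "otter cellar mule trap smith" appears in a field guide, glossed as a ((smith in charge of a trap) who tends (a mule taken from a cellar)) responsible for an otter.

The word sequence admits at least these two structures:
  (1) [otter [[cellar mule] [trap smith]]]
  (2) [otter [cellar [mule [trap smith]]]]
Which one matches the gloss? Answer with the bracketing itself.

[otter [[cellar mule] [trap smith]]]

The paraphrase's head is the "smith" part ("cellar mule trap smith"); its modifier is "otter".
That top-level split, carried through the inner groups, gives [otter [[cellar mule] [trap smith]]].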